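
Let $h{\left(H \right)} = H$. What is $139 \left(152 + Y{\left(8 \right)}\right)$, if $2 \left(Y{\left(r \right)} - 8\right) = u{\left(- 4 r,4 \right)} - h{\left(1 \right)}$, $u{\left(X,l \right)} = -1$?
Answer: $22101$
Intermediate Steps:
$Y{\left(r \right)} = 7$ ($Y{\left(r \right)} = 8 + \frac{-1 - 1}{2} = 8 + \frac{1}{2} \left(-2\right) = 8 - 1 = 7$)
$139 \left(152 + Y{\left(8 \right)}\right) = 139 \left(152 + 7\right) = 139 \cdot 159 = 22101$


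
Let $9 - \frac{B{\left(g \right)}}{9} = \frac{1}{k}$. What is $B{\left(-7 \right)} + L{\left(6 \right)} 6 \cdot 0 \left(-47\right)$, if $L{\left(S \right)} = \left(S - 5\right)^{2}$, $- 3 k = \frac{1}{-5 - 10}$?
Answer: $-324$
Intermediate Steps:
$k = \frac{1}{45}$ ($k = - \frac{1}{3 \left(-5 - 10\right)} = - \frac{1}{3 \left(-15\right)} = \left(- \frac{1}{3}\right) \left(- \frac{1}{15}\right) = \frac{1}{45} \approx 0.022222$)
$B{\left(g \right)} = -324$ ($B{\left(g \right)} = 81 - 9 \frac{1}{\frac{1}{45}} = 81 - 405 = -324$)
$L{\left(S \right)} = \left(-5 + S\right)^{2}$
$B{\left(-7 \right)} + L{\left(6 \right)} 6 \cdot 0 \left(-47\right) = -324 + \left(-5 + 6\right)^{2} \cdot 6 \cdot 0 \left(-47\right) = -324 + 1^{2} \cdot 6 \cdot 0 \left(-47\right) = -324 + 1 \cdot 6 \cdot 0 \left(-47\right) = -324 + 6 \cdot 0 \left(-47\right) = -324 + 0 \left(-47\right) = -324 + 0 = -324$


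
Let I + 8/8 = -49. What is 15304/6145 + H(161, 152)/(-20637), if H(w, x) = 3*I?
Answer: 105583466/42271455 ≈ 2.4977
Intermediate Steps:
I = -50 (I = -1 - 49 = -50)
H(w, x) = -150 (H(w, x) = 3*(-50) = -150)
15304/6145 + H(161, 152)/(-20637) = 15304/6145 - 150/(-20637) = 15304*(1/6145) - 150*(-1/20637) = 15304/6145 + 50/6879 = 105583466/42271455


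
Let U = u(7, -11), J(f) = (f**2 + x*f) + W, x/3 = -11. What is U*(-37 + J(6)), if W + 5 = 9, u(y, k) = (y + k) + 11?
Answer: -1365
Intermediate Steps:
x = -33 (x = 3*(-11) = -33)
u(y, k) = 11 + k + y (u(y, k) = (k + y) + 11 = 11 + k + y)
W = 4 (W = -5 + 9 = 4)
J(f) = 4 + f**2 - 33*f (J(f) = (f**2 - 33*f) + 4 = 4 + f**2 - 33*f)
U = 7 (U = 11 - 11 + 7 = 7)
U*(-37 + J(6)) = 7*(-37 + (4 + 6**2 - 33*6)) = 7*(-37 + (4 + 36 - 198)) = 7*(-37 - 158) = 7*(-195) = -1365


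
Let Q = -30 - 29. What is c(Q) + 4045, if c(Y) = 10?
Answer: 4055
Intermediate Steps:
Q = -59
c(Q) + 4045 = 10 + 4045 = 4055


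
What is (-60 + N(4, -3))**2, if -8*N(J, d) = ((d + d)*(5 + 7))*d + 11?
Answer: 499849/64 ≈ 7810.1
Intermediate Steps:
N(J, d) = -11/8 - 3*d**2 (N(J, d) = -(((d + d)*(5 + 7))*d + 11)/8 = -(((2*d)*12)*d + 11)/8 = -((24*d)*d + 11)/8 = -(24*d**2 + 11)/8 = -(11 + 24*d**2)/8 = -11/8 - 3*d**2)
(-60 + N(4, -3))**2 = (-60 + (-11/8 - 3*(-3)**2))**2 = (-60 + (-11/8 - 3*9))**2 = (-60 + (-11/8 - 27))**2 = (-60 - 227/8)**2 = (-707/8)**2 = 499849/64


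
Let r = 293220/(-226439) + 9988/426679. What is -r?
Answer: 11168103968/8783342371 ≈ 1.2715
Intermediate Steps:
r = -11168103968/8783342371 (r = 293220*(-1/226439) + 9988*(1/426679) = -293220/226439 + 908/38789 = -11168103968/8783342371 ≈ -1.2715)
-r = -1*(-11168103968/8783342371) = 11168103968/8783342371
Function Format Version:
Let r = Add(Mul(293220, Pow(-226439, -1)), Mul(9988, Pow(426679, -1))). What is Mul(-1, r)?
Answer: Rational(11168103968, 8783342371) ≈ 1.2715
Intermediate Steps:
r = Rational(-11168103968, 8783342371) (r = Add(Mul(293220, Rational(-1, 226439)), Mul(9988, Rational(1, 426679))) = Add(Rational(-293220, 226439), Rational(908, 38789)) = Rational(-11168103968, 8783342371) ≈ -1.2715)
Mul(-1, r) = Mul(-1, Rational(-11168103968, 8783342371)) = Rational(11168103968, 8783342371)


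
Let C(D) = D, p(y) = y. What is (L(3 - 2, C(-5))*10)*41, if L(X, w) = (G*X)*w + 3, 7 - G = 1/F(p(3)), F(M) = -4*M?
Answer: -79745/6 ≈ -13291.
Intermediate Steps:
G = 85/12 (G = 7 - 1/((-4*3)) = 7 - 1/(-12) = 7 - 1*(-1/12) = 7 + 1/12 = 85/12 ≈ 7.0833)
L(X, w) = 3 + 85*X*w/12 (L(X, w) = (85*X/12)*w + 3 = 85*X*w/12 + 3 = 3 + 85*X*w/12)
(L(3 - 2, C(-5))*10)*41 = ((3 + (85/12)*(3 - 2)*(-5))*10)*41 = ((3 + (85/12)*1*(-5))*10)*41 = ((3 - 425/12)*10)*41 = -389/12*10*41 = -1945/6*41 = -79745/6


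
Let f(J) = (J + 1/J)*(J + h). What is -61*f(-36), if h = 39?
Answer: 79117/12 ≈ 6593.1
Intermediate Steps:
f(J) = (39 + J)*(J + 1/J) (f(J) = (J + 1/J)*(J + 39) = (J + 1/J)*(39 + J) = (39 + J)*(J + 1/J))
-61*f(-36) = -61*(1 + (-36)² + 39*(-36) + 39/(-36)) = -61*(1 + 1296 - 1404 + 39*(-1/36)) = -61*(1 + 1296 - 1404 - 13/12) = -61*(-1297/12) = 79117/12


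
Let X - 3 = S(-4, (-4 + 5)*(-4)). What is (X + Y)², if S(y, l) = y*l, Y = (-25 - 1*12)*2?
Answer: 3025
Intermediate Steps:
Y = -74 (Y = (-25 - 12)*2 = -37*2 = -74)
S(y, l) = l*y
X = 19 (X = 3 + ((-4 + 5)*(-4))*(-4) = 3 + (1*(-4))*(-4) = 3 - 4*(-4) = 3 + 16 = 19)
(X + Y)² = (19 - 74)² = (-55)² = 3025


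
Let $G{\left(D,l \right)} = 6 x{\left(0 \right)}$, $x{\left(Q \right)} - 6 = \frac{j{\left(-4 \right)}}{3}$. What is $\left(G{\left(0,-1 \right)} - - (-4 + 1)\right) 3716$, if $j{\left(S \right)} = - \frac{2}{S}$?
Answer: $126344$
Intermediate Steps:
$x{\left(Q \right)} = \frac{37}{6}$ ($x{\left(Q \right)} = 6 + \frac{\left(-2\right) \frac{1}{-4}}{3} = 6 + \left(-2\right) \left(- \frac{1}{4}\right) \frac{1}{3} = 6 + \frac{1}{2} \cdot \frac{1}{3} = 6 + \frac{1}{6} = \frac{37}{6}$)
$G{\left(D,l \right)} = 37$ ($G{\left(D,l \right)} = 6 \cdot \frac{37}{6} = 37$)
$\left(G{\left(0,-1 \right)} - - (-4 + 1)\right) 3716 = \left(37 - - (-4 + 1)\right) 3716 = \left(37 - \left(-1\right) \left(-3\right)\right) 3716 = \left(37 - 3\right) 3716 = 34 \cdot 3716 = 126344$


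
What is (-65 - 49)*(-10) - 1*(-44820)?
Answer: 45960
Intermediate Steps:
(-65 - 49)*(-10) - 1*(-44820) = -114*(-10) + 44820 = 1140 + 44820 = 45960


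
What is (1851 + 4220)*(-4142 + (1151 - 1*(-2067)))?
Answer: -5609604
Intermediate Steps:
(1851 + 4220)*(-4142 + (1151 - 1*(-2067))) = 6071*(-4142 + (1151 + 2067)) = 6071*(-4142 + 3218) = 6071*(-924) = -5609604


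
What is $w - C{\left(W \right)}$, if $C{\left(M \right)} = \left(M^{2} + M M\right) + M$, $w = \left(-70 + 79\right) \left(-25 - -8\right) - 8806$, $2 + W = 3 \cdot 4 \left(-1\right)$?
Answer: $-9337$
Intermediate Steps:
$W = -14$ ($W = -2 + 3 \cdot 4 \left(-1\right) = -2 + 12 \left(-1\right) = -2 - 12 = -14$)
$w = -8959$ ($w = 9 \left(-25 + 8\right) - 8806 = 9 \left(-17\right) - 8806 = -153 - 8806 = -8959$)
$C{\left(M \right)} = M + 2 M^{2}$ ($C{\left(M \right)} = \left(M^{2} + M^{2}\right) + M = 2 M^{2} + M = M + 2 M^{2}$)
$w - C{\left(W \right)} = -8959 - - 14 \left(1 + 2 \left(-14\right)\right) = -8959 - - 14 \left(1 - 28\right) = -8959 - \left(-14\right) \left(-27\right) = -8959 - 378 = -9337$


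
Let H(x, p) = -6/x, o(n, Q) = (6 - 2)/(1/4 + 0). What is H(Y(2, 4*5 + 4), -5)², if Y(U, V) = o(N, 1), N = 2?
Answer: 9/64 ≈ 0.14063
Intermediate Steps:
o(n, Q) = 16 (o(n, Q) = 4/(¼ + 0) = 4/(¼) = 4*4 = 16)
Y(U, V) = 16
H(Y(2, 4*5 + 4), -5)² = (-6/16)² = (-6*1/16)² = (-3/8)² = 9/64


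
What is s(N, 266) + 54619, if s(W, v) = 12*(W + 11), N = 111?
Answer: 56083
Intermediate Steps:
s(W, v) = 132 + 12*W (s(W, v) = 12*(11 + W) = 132 + 12*W)
s(N, 266) + 54619 = (132 + 12*111) + 54619 = (132 + 1332) + 54619 = 1464 + 54619 = 56083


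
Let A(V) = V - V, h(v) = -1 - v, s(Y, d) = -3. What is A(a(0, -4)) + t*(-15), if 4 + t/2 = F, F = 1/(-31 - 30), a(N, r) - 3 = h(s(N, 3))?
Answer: 7350/61 ≈ 120.49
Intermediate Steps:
a(N, r) = 5 (a(N, r) = 3 + (-1 - 1*(-3)) = 3 + (-1 + 3) = 3 + 2 = 5)
F = -1/61 (F = 1/(-61) = -1/61 ≈ -0.016393)
t = -490/61 (t = -8 + 2*(-1/61) = -8 - 2/61 = -490/61 ≈ -8.0328)
A(V) = 0
A(a(0, -4)) + t*(-15) = 0 - 490/61*(-15) = 0 + 7350/61 = 7350/61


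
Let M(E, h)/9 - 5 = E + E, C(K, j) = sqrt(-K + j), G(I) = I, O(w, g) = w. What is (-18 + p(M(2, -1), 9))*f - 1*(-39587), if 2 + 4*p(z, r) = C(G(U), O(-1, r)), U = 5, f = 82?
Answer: 38070 + 41*I*sqrt(6)/2 ≈ 38070.0 + 50.215*I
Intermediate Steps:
C(K, j) = sqrt(j - K)
M(E, h) = 45 + 18*E (M(E, h) = 45 + 9*(E + E) = 45 + 9*(2*E) = 45 + 18*E)
p(z, r) = -1/2 + I*sqrt(6)/4 (p(z, r) = -1/2 + sqrt(-1 - 1*5)/4 = -1/2 + sqrt(-1 - 5)/4 = -1/2 + sqrt(-6)/4 = -1/2 + (I*sqrt(6))/4 = -1/2 + I*sqrt(6)/4)
(-18 + p(M(2, -1), 9))*f - 1*(-39587) = (-18 + (-1/2 + I*sqrt(6)/4))*82 - 1*(-39587) = (-37/2 + I*sqrt(6)/4)*82 + 39587 = (-1517 + 41*I*sqrt(6)/2) + 39587 = 38070 + 41*I*sqrt(6)/2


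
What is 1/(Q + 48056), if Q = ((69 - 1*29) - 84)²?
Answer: 1/49992 ≈ 2.0003e-5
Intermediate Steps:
Q = 1936 (Q = ((69 - 29) - 84)² = (40 - 84)² = (-44)² = 1936)
1/(Q + 48056) = 1/(1936 + 48056) = 1/49992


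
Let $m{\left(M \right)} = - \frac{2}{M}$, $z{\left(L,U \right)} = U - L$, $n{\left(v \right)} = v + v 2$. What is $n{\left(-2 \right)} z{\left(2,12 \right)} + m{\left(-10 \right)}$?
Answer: $- \frac{299}{5} \approx -59.8$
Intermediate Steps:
$n{\left(v \right)} = 3 v$ ($n{\left(v \right)} = v + 2 v = 3 v$)
$n{\left(-2 \right)} z{\left(2,12 \right)} + m{\left(-10 \right)} = 3 \left(-2\right) \left(12 - 2\right) - \frac{2}{-10} = - 6 \left(12 - 2\right) - - \frac{1}{5} = \left(-6\right) 10 + \frac{1}{5} = -60 + \frac{1}{5} = - \frac{299}{5}$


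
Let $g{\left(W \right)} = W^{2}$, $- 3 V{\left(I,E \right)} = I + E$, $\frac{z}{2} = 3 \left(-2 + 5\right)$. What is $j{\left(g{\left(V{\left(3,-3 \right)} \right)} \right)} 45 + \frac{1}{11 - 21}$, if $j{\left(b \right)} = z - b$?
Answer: $\frac{8099}{10} \approx 809.9$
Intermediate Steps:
$z = 18$ ($z = 2 \cdot 3 \left(-2 + 5\right) = 2 \cdot 3 \cdot 3 = 2 \cdot 9 = 18$)
$V{\left(I,E \right)} = - \frac{E}{3} - \frac{I}{3}$ ($V{\left(I,E \right)} = - \frac{I + E}{3} = - \frac{E + I}{3} = - \frac{E}{3} - \frac{I}{3}$)
$j{\left(b \right)} = 18 - b$
$j{\left(g{\left(V{\left(3,-3 \right)} \right)} \right)} 45 + \frac{1}{11 - 21} = \left(18 - \left(\left(- \frac{1}{3}\right) \left(-3\right) - 1\right)^{2}\right) 45 + \frac{1}{11 - 21} = \left(18 - \left(1 - 1\right)^{2}\right) 45 + \frac{1}{-10} = \left(18 - 0^{2}\right) 45 - \frac{1}{10} = \left(18 - 0\right) 45 - \frac{1}{10} = \left(18 + 0\right) 45 - \frac{1}{10} = 18 \cdot 45 - \frac{1}{10} = 810 - \frac{1}{10} = \frac{8099}{10}$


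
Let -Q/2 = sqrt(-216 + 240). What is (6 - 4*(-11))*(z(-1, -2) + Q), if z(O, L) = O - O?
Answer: -200*sqrt(6) ≈ -489.90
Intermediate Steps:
Q = -4*sqrt(6) (Q = -2*sqrt(-216 + 240) = -4*sqrt(6) ≈ -9.7980)
z(O, L) = 0
(6 - 4*(-11))*(z(-1, -2) + Q) = (6 - 4*(-11))*(0 - 4*sqrt(6)) = (6 + 44)*(-4*sqrt(6)) = 50*(-4*sqrt(6)) = -200*sqrt(6)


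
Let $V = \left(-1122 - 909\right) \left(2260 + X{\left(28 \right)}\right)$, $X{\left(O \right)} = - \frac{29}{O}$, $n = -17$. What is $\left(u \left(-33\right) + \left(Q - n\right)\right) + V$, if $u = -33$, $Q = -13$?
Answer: $- \frac{128432177}{28} \approx -4.5869 \cdot 10^{6}$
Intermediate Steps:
$V = - \frac{128462781}{28}$ ($V = \left(-1122 - 909\right) \left(2260 - \frac{29}{28}\right) = - 2031 \left(2260 - \frac{29}{28}\right) = \left(-2031\right) \frac{63251}{28} = - \frac{128462781}{28} \approx -4.588 \cdot 10^{6}$)
$\left(u \left(-33\right) + \left(Q - n\right)\right) + V = \left(\left(-33\right) \left(-33\right) - -4\right) - \frac{128462781}{28} = \left(1089 + \left(-13 + 17\right)\right) - \frac{128462781}{28} = \left(1089 + 4\right) - \frac{128462781}{28} = 1093 - \frac{128462781}{28} = - \frac{128432177}{28}$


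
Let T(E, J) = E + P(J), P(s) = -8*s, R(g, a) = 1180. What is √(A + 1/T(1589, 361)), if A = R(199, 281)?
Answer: √1991131881/1299 ≈ 34.351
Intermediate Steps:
A = 1180
T(E, J) = E - 8*J
√(A + 1/T(1589, 361)) = √(1180 + 1/(1589 - 8*361)) = √(1180 + 1/(1589 - 2888)) = √(1180 + 1/(-1299)) = √(1180 - 1/1299) = √(1532819/1299) = √1991131881/1299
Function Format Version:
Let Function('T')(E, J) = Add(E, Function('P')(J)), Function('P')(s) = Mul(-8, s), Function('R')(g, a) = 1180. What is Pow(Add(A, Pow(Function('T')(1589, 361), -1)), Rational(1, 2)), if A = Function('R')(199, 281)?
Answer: Mul(Rational(1, 1299), Pow(1991131881, Rational(1, 2))) ≈ 34.351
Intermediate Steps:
A = 1180
Function('T')(E, J) = Add(E, Mul(-8, J))
Pow(Add(A, Pow(Function('T')(1589, 361), -1)), Rational(1, 2)) = Pow(Add(1180, Pow(Add(1589, Mul(-8, 361)), -1)), Rational(1, 2)) = Pow(Add(1180, Pow(Add(1589, -2888), -1)), Rational(1, 2)) = Pow(Add(1180, Pow(-1299, -1)), Rational(1, 2)) = Pow(Add(1180, Rational(-1, 1299)), Rational(1, 2)) = Pow(Rational(1532819, 1299), Rational(1, 2)) = Mul(Rational(1, 1299), Pow(1991131881, Rational(1, 2)))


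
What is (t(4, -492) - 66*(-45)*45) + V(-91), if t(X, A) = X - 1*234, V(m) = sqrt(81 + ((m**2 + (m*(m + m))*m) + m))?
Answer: 133420 + I*sqrt(1498871) ≈ 1.3342e+5 + 1224.3*I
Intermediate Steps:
V(m) = sqrt(81 + m + m**2 + 2*m**3) (V(m) = sqrt(81 + ((m**2 + (m*(2*m))*m) + m)) = sqrt(81 + ((m**2 + (2*m**2)*m) + m)) = sqrt(81 + ((m**2 + 2*m**3) + m)) = sqrt(81 + (m + m**2 + 2*m**3)) = sqrt(81 + m + m**2 + 2*m**3))
t(X, A) = -234 + X (t(X, A) = X - 234 = -234 + X)
(t(4, -492) - 66*(-45)*45) + V(-91) = ((-234 + 4) - 66*(-45)*45) + sqrt(81 - 91 + (-91)**2 + 2*(-91)**3) = (-230 + 2970*45) + sqrt(81 - 91 + 8281 + 2*(-753571)) = (-230 + 133650) + sqrt(81 - 91 + 8281 - 1507142) = 133420 + sqrt(-1498871) = 133420 + I*sqrt(1498871)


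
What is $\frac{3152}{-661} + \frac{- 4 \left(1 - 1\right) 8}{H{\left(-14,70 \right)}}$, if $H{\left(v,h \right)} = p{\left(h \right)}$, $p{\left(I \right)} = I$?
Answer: $- \frac{3152}{661} \approx -4.7685$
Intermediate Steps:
$H{\left(v,h \right)} = h$
$\frac{3152}{-661} + \frac{- 4 \left(1 - 1\right) 8}{H{\left(-14,70 \right)}} = \frac{3152}{-661} + \frac{- 4 \left(1 - 1\right) 8}{70} = 3152 \left(- \frac{1}{661}\right) + - 4 \left(1 - 1\right) 8 \cdot \frac{1}{70} = - \frac{3152}{661} + \left(-4\right) 0 \cdot 8 \cdot \frac{1}{70} = - \frac{3152}{661} + 0 \cdot 8 \cdot \frac{1}{70} = - \frac{3152}{661} + 0 \cdot \frac{1}{70} = - \frac{3152}{661} + 0 = - \frac{3152}{661}$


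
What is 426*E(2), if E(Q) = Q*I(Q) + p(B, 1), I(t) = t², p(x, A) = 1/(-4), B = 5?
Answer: 6603/2 ≈ 3301.5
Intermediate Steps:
p(x, A) = -¼
E(Q) = -¼ + Q³ (E(Q) = Q*Q² - ¼ = Q³ - ¼ = -¼ + Q³)
426*E(2) = 426*(-¼ + 2³) = 426*(-¼ + 8) = 426*(31/4) = 6603/2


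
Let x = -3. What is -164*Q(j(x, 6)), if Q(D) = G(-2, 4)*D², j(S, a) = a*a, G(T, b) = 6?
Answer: -1275264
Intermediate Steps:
j(S, a) = a²
Q(D) = 6*D²
-164*Q(j(x, 6)) = -984*(6²)² = -984*36² = -984*1296 = -164*7776 = -1275264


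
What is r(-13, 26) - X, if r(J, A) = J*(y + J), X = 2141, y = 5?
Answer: -2037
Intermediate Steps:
r(J, A) = J*(5 + J)
r(-13, 26) - X = -13*(5 - 13) - 1*2141 = -13*(-8) - 2141 = 104 - 2141 = -2037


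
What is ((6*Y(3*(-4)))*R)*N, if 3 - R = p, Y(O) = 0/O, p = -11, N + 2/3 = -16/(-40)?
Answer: 0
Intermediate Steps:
N = -4/15 (N = -2/3 - 16/(-40) = -2/3 - 16*(-1/40) = -2/3 + 2/5 = -4/15 ≈ -0.26667)
Y(O) = 0
R = 14 (R = 3 - 1*(-11) = 3 + 11 = 14)
((6*Y(3*(-4)))*R)*N = ((6*0)*14)*(-4/15) = (0*14)*(-4/15) = 0*(-4/15) = 0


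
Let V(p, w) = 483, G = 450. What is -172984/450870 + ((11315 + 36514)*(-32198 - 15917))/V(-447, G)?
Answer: -24704375205541/5185005 ≈ -4.7646e+6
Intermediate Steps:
-172984/450870 + ((11315 + 36514)*(-32198 - 15917))/V(-447, G) = -172984/450870 + ((11315 + 36514)*(-32198 - 15917))/483 = -172984*1/450870 + (47829*(-48115))*(1/483) = -12356/32205 - 2301292335*1/483 = -12356/32205 - 767097445/161 = -24704375205541/5185005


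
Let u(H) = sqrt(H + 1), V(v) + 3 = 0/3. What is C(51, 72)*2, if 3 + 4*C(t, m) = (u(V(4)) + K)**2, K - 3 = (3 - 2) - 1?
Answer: 2 + 3*I*sqrt(2) ≈ 2.0 + 4.2426*I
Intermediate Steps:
V(v) = -3 (V(v) = -3 + 0/3 = -3 + 0*(1/3) = -3 + 0 = -3)
K = 3 (K = 3 + ((3 - 2) - 1) = 3 + (1 - 1) = 3 + 0 = 3)
u(H) = sqrt(1 + H)
C(t, m) = -3/4 + (3 + I*sqrt(2))**2/4 (C(t, m) = -3/4 + (sqrt(1 - 3) + 3)**2/4 = -3/4 + (sqrt(-2) + 3)**2/4 = -3/4 + (I*sqrt(2) + 3)**2/4 = -3/4 + (3 + I*sqrt(2))**2/4)
C(51, 72)*2 = (1 + 3*I*sqrt(2)/2)*2 = 2 + 3*I*sqrt(2)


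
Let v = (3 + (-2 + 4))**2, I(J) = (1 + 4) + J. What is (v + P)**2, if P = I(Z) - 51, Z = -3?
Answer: 576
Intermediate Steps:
I(J) = 5 + J
P = -49 (P = (5 - 3) - 51 = 2 - 51 = -49)
v = 25 (v = (3 + 2)**2 = 5**2 = 25)
(v + P)**2 = (25 - 49)**2 = (-24)**2 = 576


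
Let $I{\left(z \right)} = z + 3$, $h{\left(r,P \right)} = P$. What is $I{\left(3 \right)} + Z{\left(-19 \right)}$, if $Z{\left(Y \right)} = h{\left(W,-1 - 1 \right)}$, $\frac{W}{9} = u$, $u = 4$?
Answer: $4$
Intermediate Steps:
$W = 36$ ($W = 9 \cdot 4 = 36$)
$Z{\left(Y \right)} = -2$ ($Z{\left(Y \right)} = -1 - 1 = -2$)
$I{\left(z \right)} = 3 + z$
$I{\left(3 \right)} + Z{\left(-19 \right)} = \left(3 + 3\right) - 2 = 6 - 2 = 4$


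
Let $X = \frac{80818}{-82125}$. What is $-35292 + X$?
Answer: $- \frac{2898436318}{82125} \approx -35293.0$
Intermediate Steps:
$X = - \frac{80818}{82125}$ ($X = 80818 \left(- \frac{1}{82125}\right) = - \frac{80818}{82125} \approx -0.98409$)
$-35292 + X = -35292 - \frac{80818}{82125} = - \frac{2898436318}{82125}$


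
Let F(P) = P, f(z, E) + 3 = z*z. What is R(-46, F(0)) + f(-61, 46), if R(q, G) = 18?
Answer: 3736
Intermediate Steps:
f(z, E) = -3 + z**2 (f(z, E) = -3 + z*z = -3 + z**2)
R(-46, F(0)) + f(-61, 46) = 18 + (-3 + (-61)**2) = 18 + (-3 + 3721) = 18 + 3718 = 3736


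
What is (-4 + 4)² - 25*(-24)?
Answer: 600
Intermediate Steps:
(-4 + 4)² - 25*(-24) = 0² + 600 = 0 + 600 = 600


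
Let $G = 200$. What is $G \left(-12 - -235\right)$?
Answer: $44600$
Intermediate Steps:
$G \left(-12 - -235\right) = 200 \left(-12 - -235\right) = 200 \left(-12 + \left(-15 + 250\right)\right) = 200 \left(-12 + 235\right) = 200 \cdot 223 = 44600$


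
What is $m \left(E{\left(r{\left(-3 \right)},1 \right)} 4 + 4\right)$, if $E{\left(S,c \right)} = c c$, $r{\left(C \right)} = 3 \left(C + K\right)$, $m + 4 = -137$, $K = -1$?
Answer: $-1128$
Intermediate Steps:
$m = -141$ ($m = -4 - 137 = -141$)
$r{\left(C \right)} = -3 + 3 C$ ($r{\left(C \right)} = 3 \left(C - 1\right) = 3 \left(-1 + C\right) = -3 + 3 C$)
$E{\left(S,c \right)} = c^{2}$
$m \left(E{\left(r{\left(-3 \right)},1 \right)} 4 + 4\right) = - 141 \left(1^{2} \cdot 4 + 4\right) = - 141 \left(1 \cdot 4 + 4\right) = - 141 \left(4 + 4\right) = \left(-141\right) 8 = -1128$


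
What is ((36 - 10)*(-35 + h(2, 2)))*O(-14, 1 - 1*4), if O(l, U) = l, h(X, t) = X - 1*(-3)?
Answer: 10920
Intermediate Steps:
h(X, t) = 3 + X (h(X, t) = X + 3 = 3 + X)
((36 - 10)*(-35 + h(2, 2)))*O(-14, 1 - 1*4) = ((36 - 10)*(-35 + (3 + 2)))*(-14) = (26*(-35 + 5))*(-14) = (26*(-30))*(-14) = -780*(-14) = 10920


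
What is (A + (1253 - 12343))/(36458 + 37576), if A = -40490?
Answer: -25790/37017 ≈ -0.69671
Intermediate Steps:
(A + (1253 - 12343))/(36458 + 37576) = (-40490 + (1253 - 12343))/(36458 + 37576) = (-40490 - 11090)/74034 = -51580*1/74034 = -25790/37017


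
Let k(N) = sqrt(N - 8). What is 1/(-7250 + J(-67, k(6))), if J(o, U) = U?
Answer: -3625/26281251 - I*sqrt(2)/52562502 ≈ -0.00013793 - 2.6905e-8*I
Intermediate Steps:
k(N) = sqrt(-8 + N)
1/(-7250 + J(-67, k(6))) = 1/(-7250 + sqrt(-8 + 6)) = 1/(-7250 + sqrt(-2)) = 1/(-7250 + I*sqrt(2))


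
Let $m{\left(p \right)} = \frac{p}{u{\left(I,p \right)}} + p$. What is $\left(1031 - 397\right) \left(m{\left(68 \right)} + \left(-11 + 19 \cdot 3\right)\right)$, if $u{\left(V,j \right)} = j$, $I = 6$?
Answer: $72910$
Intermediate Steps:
$m{\left(p \right)} = 1 + p$ ($m{\left(p \right)} = \frac{p}{p} + p = 1 + p$)
$\left(1031 - 397\right) \left(m{\left(68 \right)} + \left(-11 + 19 \cdot 3\right)\right) = \left(1031 - 397\right) \left(\left(1 + 68\right) + \left(-11 + 19 \cdot 3\right)\right) = 634 \left(69 + \left(-11 + 57\right)\right) = 634 \left(69 + 46\right) = 634 \cdot 115 = 72910$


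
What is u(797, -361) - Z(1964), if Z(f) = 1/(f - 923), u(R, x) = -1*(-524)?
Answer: 545483/1041 ≈ 524.00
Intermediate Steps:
u(R, x) = 524
Z(f) = 1/(-923 + f)
u(797, -361) - Z(1964) = 524 - 1/(-923 + 1964) = 524 - 1/1041 = 545483/1041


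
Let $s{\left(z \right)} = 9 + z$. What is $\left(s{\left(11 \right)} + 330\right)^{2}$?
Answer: $122500$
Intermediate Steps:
$\left(s{\left(11 \right)} + 330\right)^{2} = \left(\left(9 + 11\right) + 330\right)^{2} = \left(20 + 330\right)^{2} = 350^{2} = 122500$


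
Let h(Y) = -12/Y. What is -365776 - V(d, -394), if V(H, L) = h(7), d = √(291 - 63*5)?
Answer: -2560420/7 ≈ -3.6577e+5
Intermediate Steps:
d = 2*I*√6 (d = √(291 - 315) = √(-24) = 2*I*√6 ≈ 4.899*I)
V(H, L) = -12/7
-365776 - V(d, -394) = -365776 - 1*(-12/7) = -365776 + 12/7 = -2560420/7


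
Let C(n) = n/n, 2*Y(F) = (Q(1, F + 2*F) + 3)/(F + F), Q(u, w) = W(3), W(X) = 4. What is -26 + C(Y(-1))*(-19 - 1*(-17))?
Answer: -28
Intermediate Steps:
Q(u, w) = 4
Y(F) = 7/(4*F) (Y(F) = ((4 + 3)/(F + F))/2 = (7/((2*F)))/2 = (7*(1/(2*F)))/2 = (7/(2*F))/2 = 7/(4*F))
C(n) = 1
-26 + C(Y(-1))*(-19 - 1*(-17)) = -26 + 1*(-19 - 1*(-17)) = -26 + 1*(-19 + 17) = -26 + 1*(-2) = -26 - 2 = -28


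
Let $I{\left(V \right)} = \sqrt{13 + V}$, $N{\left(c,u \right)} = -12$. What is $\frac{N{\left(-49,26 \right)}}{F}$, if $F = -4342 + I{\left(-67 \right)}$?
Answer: $\frac{26052}{9426509} + \frac{18 i \sqrt{6}}{9426509} \approx 0.0027637 + 4.6773 \cdot 10^{-6} i$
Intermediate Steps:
$F = -4342 + 3 i \sqrt{6}$ ($F = -4342 + \sqrt{13 - 67} = -4342 + \sqrt{-54} = -4342 + 3 i \sqrt{6} \approx -4342.0 + 7.3485 i$)
$\frac{N{\left(-49,26 \right)}}{F} = - \frac{12}{-4342 + 3 i \sqrt{6}}$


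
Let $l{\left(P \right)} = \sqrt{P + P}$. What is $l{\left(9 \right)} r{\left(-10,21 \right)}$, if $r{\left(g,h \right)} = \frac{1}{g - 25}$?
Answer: $- \frac{3 \sqrt{2}}{35} \approx -0.12122$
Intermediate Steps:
$r{\left(g,h \right)} = \frac{1}{-25 + g}$
$l{\left(P \right)} = \sqrt{2} \sqrt{P}$ ($l{\left(P \right)} = \sqrt{2 P} = \sqrt{2} \sqrt{P}$)
$l{\left(9 \right)} r{\left(-10,21 \right)} = \frac{\sqrt{2} \sqrt{9}}{-25 - 10} = \frac{\sqrt{2} \cdot 3}{-35} = 3 \sqrt{2} \left(- \frac{1}{35}\right) = - \frac{3 \sqrt{2}}{35}$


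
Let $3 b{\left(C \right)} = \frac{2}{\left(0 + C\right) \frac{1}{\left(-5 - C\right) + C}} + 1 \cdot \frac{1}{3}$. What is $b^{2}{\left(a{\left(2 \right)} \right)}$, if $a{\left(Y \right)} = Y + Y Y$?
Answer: $\frac{16}{81} \approx 0.19753$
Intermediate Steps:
$a{\left(Y \right)} = Y + Y^{2}$
$b{\left(C \right)} = \frac{1}{9} - \frac{10}{3 C}$ ($b{\left(C \right)} = \frac{\frac{2}{\left(0 + C\right) \frac{1}{\left(-5 - C\right) + C}} + 1 \cdot \frac{1}{3}}{3} = \frac{\frac{2}{C \frac{1}{-5}} + 1 \cdot \frac{1}{3}}{3} = \frac{\frac{2}{C \left(- \frac{1}{5}\right)} + \frac{1}{3}}{3} = \frac{\frac{2}{\left(- \frac{1}{5}\right) C} + \frac{1}{3}}{3} = \frac{2 \left(- \frac{5}{C}\right) + \frac{1}{3}}{3} = \frac{- \frac{10}{C} + \frac{1}{3}}{3} = \frac{\frac{1}{3} - \frac{10}{C}}{3} = \frac{1}{9} - \frac{10}{3 C}$)
$b^{2}{\left(a{\left(2 \right)} \right)} = \left(\frac{-30 + 2 \left(1 + 2\right)}{9 \cdot 2 \left(1 + 2\right)}\right)^{2} = \left(\frac{-30 + 2 \cdot 3}{9 \cdot 2 \cdot 3}\right)^{2} = \left(\frac{-30 + 6}{9 \cdot 6}\right)^{2} = \left(\frac{1}{9} \cdot \frac{1}{6} \left(-24\right)\right)^{2} = \left(- \frac{4}{9}\right)^{2} = \frac{16}{81}$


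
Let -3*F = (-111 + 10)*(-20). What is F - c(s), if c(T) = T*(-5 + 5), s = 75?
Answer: -2020/3 ≈ -673.33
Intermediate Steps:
F = -2020/3 (F = -(-111 + 10)*(-20)/3 = -(-101)*(-20)/3 = -1/3*2020 = -2020/3 ≈ -673.33)
c(T) = 0 (c(T) = T*0 = 0)
F - c(s) = -2020/3 - 1*0 = -2020/3 + 0 = -2020/3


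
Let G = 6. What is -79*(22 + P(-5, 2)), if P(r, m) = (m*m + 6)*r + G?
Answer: 1738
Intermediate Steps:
P(r, m) = 6 + r*(6 + m**2) (P(r, m) = (m*m + 6)*r + 6 = (m**2 + 6)*r + 6 = (6 + m**2)*r + 6 = r*(6 + m**2) + 6 = 6 + r*(6 + m**2))
-79*(22 + P(-5, 2)) = -79*(22 + (6 + 6*(-5) - 5*2**2)) = -79*(22 + (6 - 30 - 5*4)) = -79*(22 + (6 - 30 - 20)) = -79*(22 - 44) = -79*(-22) = 1738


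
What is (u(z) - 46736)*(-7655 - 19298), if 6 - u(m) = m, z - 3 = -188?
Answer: 1254527385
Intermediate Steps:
z = -185 (z = 3 - 188 = -185)
u(m) = 6 - m
(u(z) - 46736)*(-7655 - 19298) = ((6 - 1*(-185)) - 46736)*(-7655 - 19298) = ((6 + 185) - 46736)*(-26953) = (191 - 46736)*(-26953) = -46545*(-26953) = 1254527385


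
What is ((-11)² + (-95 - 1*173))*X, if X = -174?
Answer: 25578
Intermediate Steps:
((-11)² + (-95 - 1*173))*X = ((-11)² + (-95 - 1*173))*(-174) = (121 + (-95 - 173))*(-174) = (121 - 268)*(-174) = -147*(-174) = 25578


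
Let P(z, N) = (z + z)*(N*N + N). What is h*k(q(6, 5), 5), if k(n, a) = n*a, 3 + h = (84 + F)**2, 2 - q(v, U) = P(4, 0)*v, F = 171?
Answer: 650220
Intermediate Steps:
P(z, N) = 2*z*(N + N**2) (P(z, N) = (2*z)*(N**2 + N) = (2*z)*(N + N**2) = 2*z*(N + N**2))
q(v, U) = 2 (q(v, U) = 2 - 2*0*4*(1 + 0)*v = 2 - 2*0*4*1*v = 2 - 0*v = 2 - 1*0 = 2 + 0 = 2)
h = 65022 (h = -3 + (84 + 171)**2 = -3 + 255**2 = -3 + 65025 = 65022)
k(n, a) = a*n
h*k(q(6, 5), 5) = 65022*(5*2) = 65022*10 = 650220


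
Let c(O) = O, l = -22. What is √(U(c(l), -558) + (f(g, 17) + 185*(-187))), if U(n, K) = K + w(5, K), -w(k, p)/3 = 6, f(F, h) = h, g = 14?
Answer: 9*I*√434 ≈ 187.49*I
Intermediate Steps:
w(k, p) = -18 (w(k, p) = -3*6 = -18)
U(n, K) = -18 + K (U(n, K) = K - 18 = -18 + K)
√(U(c(l), -558) + (f(g, 17) + 185*(-187))) = √((-18 - 558) + (17 + 185*(-187))) = √(-576 + (17 - 34595)) = √(-576 - 34578) = √(-35154) = 9*I*√434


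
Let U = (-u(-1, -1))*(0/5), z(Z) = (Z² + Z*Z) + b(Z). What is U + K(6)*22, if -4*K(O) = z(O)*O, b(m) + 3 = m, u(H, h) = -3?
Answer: -2475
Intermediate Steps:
b(m) = -3 + m
z(Z) = -3 + Z + 2*Z² (z(Z) = (Z² + Z*Z) + (-3 + Z) = (Z² + Z²) + (-3 + Z) = 2*Z² + (-3 + Z) = -3 + Z + 2*Z²)
K(O) = -O*(-3 + O + 2*O²)/4 (K(O) = -(-3 + O + 2*O²)*O/4 = -O*(-3 + O + 2*O²)/4)
U = 0 (U = (-1*(-3))*(0/5) = 3*(0*(⅕)) = 3*0 = 0)
U + K(6)*22 = 0 + ((¼)*6*(3 - 1*6 - 2*6²))*22 = 0 + ((¼)*6*(3 - 6 - 2*36))*22 = 0 + ((¼)*6*(3 - 6 - 72))*22 = 0 + ((¼)*6*(-75))*22 = 0 - 225/2*22 = 0 - 2475 = -2475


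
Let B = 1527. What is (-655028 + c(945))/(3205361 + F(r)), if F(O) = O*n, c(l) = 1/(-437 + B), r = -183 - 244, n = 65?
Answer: -713980519/3463590540 ≈ -0.20614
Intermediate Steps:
r = -427
c(l) = 1/1090 (c(l) = 1/(-437 + 1527) = 1/1090)
F(O) = 65*O (F(O) = O*65 = 65*O)
(-655028 + c(945))/(3205361 + F(r)) = (-655028 + 1/1090)/(3205361 + 65*(-427)) = -713980519/(1090*(3205361 - 27755)) = -713980519/1090/3177606 = -713980519/1090*1/3177606 = -713980519/3463590540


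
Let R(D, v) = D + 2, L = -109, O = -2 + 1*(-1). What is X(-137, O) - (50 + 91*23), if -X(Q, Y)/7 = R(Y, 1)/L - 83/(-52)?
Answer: -12210217/5668 ≈ -2154.2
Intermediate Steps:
O = -3 (O = -2 - 1 = -3)
R(D, v) = 2 + D
X(Q, Y) = -62601/5668 + 7*Y/109 (X(Q, Y) = -7*((2 + Y)/(-109) - 83/(-52)) = -7*((2 + Y)*(-1/109) - 83*(-1/52)) = -7*((-2/109 - Y/109) + 83/52) = -7*(8943/5668 - Y/109) = -62601/5668 + 7*Y/109)
X(-137, O) - (50 + 91*23) = (-62601/5668 + (7/109)*(-3)) - (50 + 91*23) = (-62601/5668 - 21/109) - (50 + 2093) = -63693/5668 - 1*2143 = -63693/5668 - 2143 = -12210217/5668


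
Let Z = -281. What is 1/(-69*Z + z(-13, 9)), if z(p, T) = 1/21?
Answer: 21/407170 ≈ 5.1575e-5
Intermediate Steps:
z(p, T) = 1/21
1/(-69*Z + z(-13, 9)) = 1/(-69*(-281) + 1/21) = 1/(19389 + 1/21) = 1/(407170/21) = 21/407170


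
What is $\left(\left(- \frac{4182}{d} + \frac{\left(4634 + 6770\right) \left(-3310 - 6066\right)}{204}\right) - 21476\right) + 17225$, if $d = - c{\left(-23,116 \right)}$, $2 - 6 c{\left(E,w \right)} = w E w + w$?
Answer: $- \frac{4168470140953}{7889037} \approx -5.2839 \cdot 10^{5}$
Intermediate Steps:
$c{\left(E,w \right)} = \frac{1}{3} - \frac{w}{6} - \frac{E w^{2}}{6}$ ($c{\left(E,w \right)} = \frac{1}{3} - \frac{w E w + w}{6} = \frac{1}{3} - \frac{E w w + w}{6} = \frac{1}{3} - \frac{E w^{2} + w}{6} = \frac{1}{3} - \frac{w + E w^{2}}{6} = \frac{1}{3} - \left(\frac{w}{6} + \frac{E w^{2}}{6}\right) = \frac{1}{3} - \frac{w}{6} - \frac{E w^{2}}{6}$)
$d = - \frac{154687}{3}$ ($d = - (\frac{1}{3} - \frac{58}{3} - - \frac{23 \cdot 116^{2}}{6}) = - (\frac{1}{3} - \frac{58}{3} - \left(- \frac{23}{6}\right) 13456) = - (\frac{1}{3} - \frac{58}{3} + \frac{154744}{3}) = \left(-1\right) \frac{154687}{3} = - \frac{154687}{3} \approx -51562.0$)
$\left(\left(- \frac{4182}{d} + \frac{\left(4634 + 6770\right) \left(-3310 - 6066\right)}{204}\right) - 21476\right) + 17225 = \left(\left(- \frac{4182}{- \frac{154687}{3}} + \frac{\left(4634 + 6770\right) \left(-3310 - 6066\right)}{204}\right) - 21476\right) + 17225 = \left(\left(\left(-4182\right) \left(- \frac{3}{154687}\right) + 11404 \left(-9376\right) \frac{1}{204}\right) - 21476\right) + 17225 = \left(\left(\frac{12546}{154687} - \frac{26730976}{51}\right) - 21476\right) + 17225 = \left(- \frac{4134933844666}{7889037} - 21476\right) + 17225 = - \frac{4304358803278}{7889037} + 17225 = - \frac{4168470140953}{7889037}$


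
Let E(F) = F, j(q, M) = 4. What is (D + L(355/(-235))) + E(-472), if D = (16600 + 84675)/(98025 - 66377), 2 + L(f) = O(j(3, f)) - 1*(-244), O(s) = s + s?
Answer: -6924581/31648 ≈ -218.80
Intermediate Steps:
O(s) = 2*s
L(f) = 250 (L(f) = -2 + (2*4 - 1*(-244)) = -2 + (8 + 244) = -2 + 252 = 250)
D = 101275/31648 ≈ 3.2000
(D + L(355/(-235))) + E(-472) = (101275/31648 + 250) - 472 = 8013275/31648 - 472 = -6924581/31648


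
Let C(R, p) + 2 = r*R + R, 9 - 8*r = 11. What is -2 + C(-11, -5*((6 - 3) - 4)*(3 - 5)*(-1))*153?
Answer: -6281/4 ≈ -1570.3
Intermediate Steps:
r = -¼ (r = 9/8 - ⅛*11 = 9/8 - 11/8 = -¼ ≈ -0.25000)
C(R, p) = -2 + 3*R/4 (C(R, p) = -2 + (-R/4 + R) = -2 + 3*R/4)
-2 + C(-11, -5*((6 - 3) - 4)*(3 - 5)*(-1))*153 = -2 + (-2 + (¾)*(-11))*153 = -2 + (-2 - 33/4)*153 = -2 - 41/4*153 = -2 - 6273/4 = -6281/4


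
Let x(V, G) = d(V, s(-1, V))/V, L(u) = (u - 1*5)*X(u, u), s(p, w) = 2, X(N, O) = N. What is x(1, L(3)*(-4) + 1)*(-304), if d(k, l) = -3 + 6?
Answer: -912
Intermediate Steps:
L(u) = u*(-5 + u) (L(u) = (u - 1*5)*u = (u - 5)*u = (-5 + u)*u = u*(-5 + u))
d(k, l) = 3
x(V, G) = 3/V
x(1, L(3)*(-4) + 1)*(-304) = (3/1)*(-304) = (3*1)*(-304) = 3*(-304) = -912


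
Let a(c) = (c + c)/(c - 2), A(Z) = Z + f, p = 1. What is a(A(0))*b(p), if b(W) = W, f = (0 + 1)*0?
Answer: 0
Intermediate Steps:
f = 0 (f = 1*0 = 0)
A(Z) = Z (A(Z) = Z + 0 = Z)
a(c) = 2*c/(-2 + c) (a(c) = (2*c)/(-2 + c) = 2*c/(-2 + c))
a(A(0))*b(p) = (2*0/(-2 + 0))*1 = (2*0/(-2))*1 = (2*0*(-½))*1 = 0*1 = 0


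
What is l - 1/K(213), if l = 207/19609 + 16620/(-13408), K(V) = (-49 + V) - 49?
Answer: -9355605433/7558877320 ≈ -1.2377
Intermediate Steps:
K(V) = -98 + V
l = -80781531/65729368 (l = 207*(1/19609) + 16620*(-1/13408) = 207/19609 - 4155/3352 = -80781531/65729368 ≈ -1.2290)
l - 1/K(213) = -80781531/65729368 - 1/(-98 + 213) = -80781531/65729368 - 1/115 = -9355605433/7558877320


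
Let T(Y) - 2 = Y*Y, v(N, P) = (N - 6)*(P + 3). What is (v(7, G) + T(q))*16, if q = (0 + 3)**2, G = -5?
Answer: 1296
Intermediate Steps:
v(N, P) = (-6 + N)*(3 + P)
q = 9 (q = 3**2 = 9)
T(Y) = 2 + Y**2 (T(Y) = 2 + Y*Y = 2 + Y**2)
(v(7, G) + T(q))*16 = ((-18 - 6*(-5) + 3*7 + 7*(-5)) + (2 + 9**2))*16 = ((-18 + 30 + 21 - 35) + (2 + 81))*16 = (-2 + 83)*16 = 81*16 = 1296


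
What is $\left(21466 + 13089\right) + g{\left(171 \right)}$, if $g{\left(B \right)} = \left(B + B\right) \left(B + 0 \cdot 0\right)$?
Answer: $93037$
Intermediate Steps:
$g{\left(B \right)} = 2 B^{2}$ ($g{\left(B \right)} = 2 B \left(B + 0\right) = 2 B B = 2 B^{2}$)
$\left(21466 + 13089\right) + g{\left(171 \right)} = \left(21466 + 13089\right) + 2 \cdot 171^{2} = 34555 + 2 \cdot 29241 = 34555 + 58482 = 93037$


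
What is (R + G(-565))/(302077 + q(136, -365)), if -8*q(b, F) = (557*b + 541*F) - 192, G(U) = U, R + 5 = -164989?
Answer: -1324472/2538521 ≈ -0.52175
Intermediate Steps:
R = -164994 (R = -5 - 164989 = -164994)
q(b, F) = 24 - 557*b/8 - 541*F/8 (q(b, F) = -((557*b + 541*F) - 192)/8 = -((541*F + 557*b) - 192)/8 = -(-192 + 541*F + 557*b)/8 = 24 - 557*b/8 - 541*F/8)
(R + G(-565))/(302077 + q(136, -365)) = (-164994 - 565)/(302077 + (24 - 557/8*136 - 541/8*(-365))) = -165559/(302077 + (24 - 9469 + 197465/8)) = -165559/(302077 + 121905/8) = -165559/2538521/8 = -165559*8/2538521 = -1324472/2538521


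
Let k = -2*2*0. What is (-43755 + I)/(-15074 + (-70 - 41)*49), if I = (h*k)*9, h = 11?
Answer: 43755/20513 ≈ 2.1330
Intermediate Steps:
k = 0 (k = -4*0 = 0)
I = 0 (I = (11*0)*9 = 0*9 = 0)
(-43755 + I)/(-15074 + (-70 - 41)*49) = (-43755 + 0)/(-15074 + (-70 - 41)*49) = -43755/(-15074 - 111*49) = -43755/(-15074 - 5439) = -43755/(-20513) = -43755*(-1/20513) = 43755/20513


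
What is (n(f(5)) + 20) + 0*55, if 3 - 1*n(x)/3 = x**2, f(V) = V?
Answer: -46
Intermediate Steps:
n(x) = 9 - 3*x**2
(n(f(5)) + 20) + 0*55 = ((9 - 3*5**2) + 20) + 0*55 = ((9 - 3*25) + 20) + 0 = ((9 - 75) + 20) + 0 = (-66 + 20) + 0 = -46 + 0 = -46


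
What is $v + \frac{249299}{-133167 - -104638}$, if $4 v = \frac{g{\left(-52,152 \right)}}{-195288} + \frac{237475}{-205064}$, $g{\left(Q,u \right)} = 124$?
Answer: $- \frac{5157254347954877}{571243847463264} \approx -9.0281$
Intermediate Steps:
$v = - \frac{5800180717}{20023269216}$ ($v = \frac{\frac{124}{-195288} + \frac{237475}{-205064}}{4} = \frac{124 \left(- \frac{1}{195288}\right) + 237475 \left(- \frac{1}{205064}\right)}{4} = \frac{- \frac{31}{48822} - \frac{237475}{205064}}{4} = \frac{1}{4} \left(- \frac{5800180717}{5005817304}\right) = - \frac{5800180717}{20023269216} \approx -0.28967$)
$v + \frac{249299}{-133167 - -104638} = - \frac{5800180717}{20023269216} + \frac{249299}{-133167 - -104638} = - \frac{5800180717}{20023269216} + \frac{249299}{-133167 + 104638} = - \frac{5800180717}{20023269216} + \frac{249299}{-28529} = - \frac{5800180717}{20023269216} + 249299 \left(- \frac{1}{28529}\right) = - \frac{5800180717}{20023269216} - \frac{249299}{28529} = - \frac{5157254347954877}{571243847463264}$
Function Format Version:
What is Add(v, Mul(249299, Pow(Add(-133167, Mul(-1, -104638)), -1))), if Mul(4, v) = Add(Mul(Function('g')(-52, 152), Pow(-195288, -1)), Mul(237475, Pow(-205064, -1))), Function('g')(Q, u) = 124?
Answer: Rational(-5157254347954877, 571243847463264) ≈ -9.0281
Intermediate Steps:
v = Rational(-5800180717, 20023269216) (v = Mul(Rational(1, 4), Add(Mul(124, Pow(-195288, -1)), Mul(237475, Pow(-205064, -1)))) = Mul(Rational(1, 4), Add(Mul(124, Rational(-1, 195288)), Mul(237475, Rational(-1, 205064)))) = Mul(Rational(1, 4), Add(Rational(-31, 48822), Rational(-237475, 205064))) = Mul(Rational(1, 4), Rational(-5800180717, 5005817304)) = Rational(-5800180717, 20023269216) ≈ -0.28967)
Add(v, Mul(249299, Pow(Add(-133167, Mul(-1, -104638)), -1))) = Add(Rational(-5800180717, 20023269216), Mul(249299, Pow(Add(-133167, Mul(-1, -104638)), -1))) = Add(Rational(-5800180717, 20023269216), Mul(249299, Pow(Add(-133167, 104638), -1))) = Add(Rational(-5800180717, 20023269216), Mul(249299, Pow(-28529, -1))) = Add(Rational(-5800180717, 20023269216), Mul(249299, Rational(-1, 28529))) = Add(Rational(-5800180717, 20023269216), Rational(-249299, 28529)) = Rational(-5157254347954877, 571243847463264)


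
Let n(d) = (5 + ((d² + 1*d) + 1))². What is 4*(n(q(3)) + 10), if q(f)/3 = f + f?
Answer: 484456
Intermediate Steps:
q(f) = 6*f (q(f) = 3*(f + f) = 3*(2*f) = 6*f)
n(d) = (6 + d + d²)² (n(d) = (5 + ((d² + d) + 1))² = (5 + ((d + d²) + 1))² = (5 + (1 + d + d²))² = (6 + d + d²)²)
4*(n(q(3)) + 10) = 4*((6 + 6*3 + (6*3)²)² + 10) = 4*((6 + 18 + 18²)² + 10) = 4*((6 + 18 + 324)² + 10) = 4*(348² + 10) = 4*(121104 + 10) = 4*121114 = 484456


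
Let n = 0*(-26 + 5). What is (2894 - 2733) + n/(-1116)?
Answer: 161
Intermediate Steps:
n = 0 (n = 0*(-21) = 0)
(2894 - 2733) + n/(-1116) = (2894 - 2733) + 0/(-1116) = 161 + 0*(-1/1116) = 161 + 0 = 161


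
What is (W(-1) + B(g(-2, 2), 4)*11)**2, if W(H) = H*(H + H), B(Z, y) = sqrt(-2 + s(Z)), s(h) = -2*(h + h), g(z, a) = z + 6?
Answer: -2174 + 132*I*sqrt(2) ≈ -2174.0 + 186.68*I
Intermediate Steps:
g(z, a) = 6 + z
s(h) = -4*h
B(Z, y) = sqrt(-2 - 4*Z)
W(H) = 2*H**2 (W(H) = H*(2*H) = 2*H**2)
(W(-1) + B(g(-2, 2), 4)*11)**2 = (2*(-1)**2 + sqrt(-2 - 4*(6 - 2))*11)**2 = (2*1 + sqrt(-2 - 4*4)*11)**2 = (2 + sqrt(-2 - 16)*11)**2 = (2 + sqrt(-18)*11)**2 = (2 + (3*I*sqrt(2))*11)**2 = (2 + 33*I*sqrt(2))**2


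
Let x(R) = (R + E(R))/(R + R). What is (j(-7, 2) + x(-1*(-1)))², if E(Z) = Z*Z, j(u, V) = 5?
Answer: 36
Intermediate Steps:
E(Z) = Z²
x(R) = (R + R²)/(2*R) (x(R) = (R + R²)/(R + R) = (R + R²)/((2*R)) = (R + R²)*(1/(2*R)) = (R + R²)/(2*R))
(j(-7, 2) + x(-1*(-1)))² = (5 + (½ + (-1*(-1))/2))² = (5 + (½ + (½)*1))² = (5 + (½ + ½))² = (5 + 1)² = 6² = 36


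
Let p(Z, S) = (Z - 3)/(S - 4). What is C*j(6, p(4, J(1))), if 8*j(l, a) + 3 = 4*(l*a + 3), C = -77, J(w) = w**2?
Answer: -77/8 ≈ -9.6250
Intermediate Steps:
p(Z, S) = (-3 + Z)/(-4 + S)
j(l, a) = 9/8 + a*l/2 (j(l, a) = -3/8 + (4*(l*a + 3))/8 = -3/8 + (4*(a*l + 3))/8 = -3/8 + (4*(3 + a*l))/8 = -3/8 + (12 + 4*a*l)/8 = -3/8 + (3/2 + a*l/2) = 9/8 + a*l/2)
C*j(6, p(4, J(1))) = -77*(9/8 + (1/2)*((-3 + 4)/(-4 + 1**2))*6) = -77*(9/8 + (1/2)*(1/(-4 + 1))*6) = -77*(9/8 + (1/2)*(1/(-3))*6) = -77*(9/8 + (1/2)*(-1/3*1)*6) = -77*(9/8 + (1/2)*(-1/3)*6) = -77*(9/8 - 1) = -77*1/8 = -77/8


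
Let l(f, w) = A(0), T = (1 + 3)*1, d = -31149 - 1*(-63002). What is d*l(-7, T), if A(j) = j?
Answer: 0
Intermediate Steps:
d = 31853 (d = -31149 + 63002 = 31853)
T = 4 (T = 4*1 = 4)
l(f, w) = 0
d*l(-7, T) = 31853*0 = 0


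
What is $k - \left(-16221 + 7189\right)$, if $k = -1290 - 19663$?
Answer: $-11921$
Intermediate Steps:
$k = -20953$
$k - \left(-16221 + 7189\right) = -20953 - \left(-16221 + 7189\right) = -20953 - -9032 = -20953 + 9032 = -11921$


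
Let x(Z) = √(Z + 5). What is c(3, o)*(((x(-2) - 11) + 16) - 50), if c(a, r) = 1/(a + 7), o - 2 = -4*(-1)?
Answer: -9/2 + √3/10 ≈ -4.3268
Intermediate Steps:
o = 6 (o = 2 - 4*(-1) = 2 + 4 = 6)
x(Z) = √(5 + Z)
c(a, r) = 1/(7 + a)
c(3, o)*(((x(-2) - 11) + 16) - 50) = (((√(5 - 2) - 11) + 16) - 50)/(7 + 3) = (((√3 - 11) + 16) - 50)/10 = (((-11 + √3) + 16) - 50)/10 = ((5 + √3) - 50)/10 = (-45 + √3)/10 = -9/2 + √3/10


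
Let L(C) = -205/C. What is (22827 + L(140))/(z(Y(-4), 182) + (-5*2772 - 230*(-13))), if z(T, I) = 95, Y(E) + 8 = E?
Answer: -127823/60340 ≈ -2.1184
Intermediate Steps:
Y(E) = -8 + E
(22827 + L(140))/(z(Y(-4), 182) + (-5*2772 - 230*(-13))) = (22827 - 205/140)/(95 + (-5*2772 - 230*(-13))) = (22827 - 205*1/140)/(95 + (-13860 - 1*(-2990))) = (22827 - 41/28)/(95 + (-13860 + 2990)) = 639115/(28*(95 - 10870)) = (639115/28)/(-10775) = (639115/28)*(-1/10775) = -127823/60340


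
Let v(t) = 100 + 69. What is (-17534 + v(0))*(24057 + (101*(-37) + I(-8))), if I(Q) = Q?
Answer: -352717880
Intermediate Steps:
v(t) = 169
(-17534 + v(0))*(24057 + (101*(-37) + I(-8))) = (-17534 + 169)*(24057 + (101*(-37) - 8)) = -17365*(24057 + (-3737 - 8)) = -17365*(24057 - 3745) = -17365*20312 = -352717880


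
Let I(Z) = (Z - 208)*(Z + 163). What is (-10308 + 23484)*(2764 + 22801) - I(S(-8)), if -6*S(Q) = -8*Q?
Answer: 3031899752/9 ≈ 3.3688e+8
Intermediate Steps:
S(Q) = 4*Q/3 (S(Q) = -(-4)*Q/3 = 4*Q/3)
I(Z) = (-208 + Z)*(163 + Z)
(-10308 + 23484)*(2764 + 22801) - I(S(-8)) = (-10308 + 23484)*(2764 + 22801) - (-33904 + ((4/3)*(-8))² - 60*(-8)) = 13176*25565 - (-33904 + (-32/3)² - 45*(-32/3)) = 336844440 - (-33904 + 1024/9 + 480) = 336844440 - 1*(-299792/9) = 336844440 + 299792/9 = 3031899752/9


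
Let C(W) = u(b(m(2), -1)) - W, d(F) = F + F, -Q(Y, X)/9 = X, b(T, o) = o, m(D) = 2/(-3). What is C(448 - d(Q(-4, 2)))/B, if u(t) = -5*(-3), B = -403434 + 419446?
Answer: -469/16012 ≈ -0.029291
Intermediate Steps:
m(D) = -⅔ (m(D) = 2*(-⅓) = -⅔)
Q(Y, X) = -9*X
B = 16012
d(F) = 2*F
u(t) = 15
C(W) = 15 - W
C(448 - d(Q(-4, 2)))/B = (15 - (448 - 2*(-9*2)))/16012 = (15 - (448 - 2*(-18)))*(1/16012) = (15 - (448 - 1*(-36)))*(1/16012) = (15 - (448 + 36))*(1/16012) = (15 - 1*484)*(1/16012) = (15 - 484)*(1/16012) = -469*1/16012 = -469/16012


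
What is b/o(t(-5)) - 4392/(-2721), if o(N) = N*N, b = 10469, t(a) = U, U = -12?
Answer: 9706199/130608 ≈ 74.316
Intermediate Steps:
t(a) = -12
o(N) = N²
b/o(t(-5)) - 4392/(-2721) = 10469/((-12)²) - 4392/(-2721) = 10469/144 - 4392*(-1/2721) = 10469*(1/144) + 1464/907 = 10469/144 + 1464/907 = 9706199/130608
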